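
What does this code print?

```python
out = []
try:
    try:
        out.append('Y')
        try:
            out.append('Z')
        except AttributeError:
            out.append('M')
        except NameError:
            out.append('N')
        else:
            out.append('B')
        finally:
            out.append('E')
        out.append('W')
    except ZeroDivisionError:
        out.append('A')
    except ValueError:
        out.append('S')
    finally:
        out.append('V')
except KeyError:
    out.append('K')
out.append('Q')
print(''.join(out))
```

Execution trace: 'Y' (try body) → 'Z' (inner try body, no exception) → 'B' (inner else) → 'E' (inner finally) → 'W' (try body, no exception) → 'V' (finally) → 'Q' (after the try/except). Output: YZBEWVQ

Answer: YZBEWVQ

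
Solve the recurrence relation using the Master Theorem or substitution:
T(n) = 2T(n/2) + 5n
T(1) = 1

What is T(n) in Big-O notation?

By Master Theorem: a=2, b=2, f(n)=5n. Since log_2(2) = 1 and f(n) = Θ(n^1), Case 2 applies. T(n) = O(n log n).

Answer: O(n log n)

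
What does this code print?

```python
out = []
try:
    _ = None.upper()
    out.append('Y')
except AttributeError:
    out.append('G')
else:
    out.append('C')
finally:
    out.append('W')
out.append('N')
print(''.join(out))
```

Execution trace: 'G' (except AttributeError) → 'W' (finally) → 'N' (after the try/except). Output: GWN

Answer: GWN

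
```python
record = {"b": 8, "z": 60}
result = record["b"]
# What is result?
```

Trace:
`record = {"b": 8, "z": 60}` → record = {'b': 8, 'z': 60}
`result = record["b"]` → result = 8
So result = 8

Answer: 8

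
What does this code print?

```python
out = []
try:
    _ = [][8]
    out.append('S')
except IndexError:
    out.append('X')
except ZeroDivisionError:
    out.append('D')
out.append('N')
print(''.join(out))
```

Execution trace: 'X' (except IndexError) → 'N' (after the try/except). Output: XN

Answer: XN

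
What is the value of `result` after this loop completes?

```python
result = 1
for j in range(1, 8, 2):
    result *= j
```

Product of 1, 3, 5, ... up to 7
`result` takes the values: 1 → 3 → 15 → 105

Answer: 105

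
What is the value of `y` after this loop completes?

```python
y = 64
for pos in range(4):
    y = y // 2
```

Halve 4 times: 64 // 2^4 = 4
`y` takes the values: 64 → 32 → 16 → 8 → 4

Answer: 4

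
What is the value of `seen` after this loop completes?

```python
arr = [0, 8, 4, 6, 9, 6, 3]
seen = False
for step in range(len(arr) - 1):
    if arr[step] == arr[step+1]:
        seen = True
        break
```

Check consecutive duplicates in [0, 8, 4, 6, 9, 6, 3]
`seen` takes the values: False

Answer: False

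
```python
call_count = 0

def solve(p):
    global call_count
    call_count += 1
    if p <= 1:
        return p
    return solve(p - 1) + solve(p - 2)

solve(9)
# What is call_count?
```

Calls(p) = 1 + Calls(p-1) + Calls(p-2); Calls(0)=Calls(1)=1. For p=9 this gives 109.

Answer: 109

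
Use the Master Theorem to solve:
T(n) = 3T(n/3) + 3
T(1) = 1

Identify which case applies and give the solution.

a=3, b=3, f(n)=3. log_3(3) = 1. Since c=0 < 1, Case 1 applies: T(n) = Θ(n^log_b(a)) = O(n).

Answer: O(n) - Case 1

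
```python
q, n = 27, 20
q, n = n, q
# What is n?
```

Trace:
`q, n = 27, 20` → q = 27; n = 20
`q, n = n, q` → q = 20; n = 27
So n = 27

Answer: 27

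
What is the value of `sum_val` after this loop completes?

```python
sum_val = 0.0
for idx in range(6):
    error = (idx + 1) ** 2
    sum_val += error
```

Sum of squared losses 1² + 2² + ... + 6²
`sum_val` takes the values: 0.0 → 1.0 → 5.0 → 14.0 → 30.0 → 55.0 → 91.0

Answer: 91.0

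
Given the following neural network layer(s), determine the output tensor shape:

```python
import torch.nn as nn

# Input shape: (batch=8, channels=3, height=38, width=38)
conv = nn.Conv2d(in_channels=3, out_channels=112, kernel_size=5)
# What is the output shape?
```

Input: (8, 3, 38, 38) -> Output: (8, 112, 34, 34)

Answer: (8, 112, 34, 34)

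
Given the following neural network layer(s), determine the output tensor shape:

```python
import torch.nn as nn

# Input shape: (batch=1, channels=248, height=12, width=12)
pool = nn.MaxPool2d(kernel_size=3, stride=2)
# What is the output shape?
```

Input: (1, 248, 12, 12) -> Output: (1, 248, 5, 5)

Answer: (1, 248, 5, 5)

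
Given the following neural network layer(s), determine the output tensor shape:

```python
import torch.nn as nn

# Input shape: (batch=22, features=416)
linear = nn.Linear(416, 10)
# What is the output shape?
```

Input: (22, 416) -> Output: (22, 10)

Answer: (22, 10)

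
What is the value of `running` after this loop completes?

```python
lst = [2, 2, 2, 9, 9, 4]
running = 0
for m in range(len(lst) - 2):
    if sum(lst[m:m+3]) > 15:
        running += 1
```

Count windows with sum > 15
`running` takes the values: 0 → 1 → 2

Answer: 2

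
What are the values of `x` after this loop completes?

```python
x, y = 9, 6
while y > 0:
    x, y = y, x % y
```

GCD of 9 and 6
`x` takes the values: 9 → 6 → 3

Answer: 3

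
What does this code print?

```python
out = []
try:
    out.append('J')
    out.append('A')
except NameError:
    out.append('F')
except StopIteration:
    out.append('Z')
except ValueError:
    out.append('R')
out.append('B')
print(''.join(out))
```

Execution trace: 'J' (try body) → 'A' (try body, no exception) → 'B' (after the try/except). Output: JAB

Answer: JAB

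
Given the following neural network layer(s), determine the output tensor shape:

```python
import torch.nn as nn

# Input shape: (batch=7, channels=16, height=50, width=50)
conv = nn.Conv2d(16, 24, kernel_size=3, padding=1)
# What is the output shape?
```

Input: (7, 16, 50, 50) -> Output: (7, 24, 50, 50)

Answer: (7, 24, 50, 50)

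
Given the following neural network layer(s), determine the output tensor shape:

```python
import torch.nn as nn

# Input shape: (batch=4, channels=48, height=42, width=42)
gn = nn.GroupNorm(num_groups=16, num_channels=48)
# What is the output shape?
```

Input: (4, 48, 42, 42) -> Output: (4, 48, 42, 42)

Answer: (4, 48, 42, 42)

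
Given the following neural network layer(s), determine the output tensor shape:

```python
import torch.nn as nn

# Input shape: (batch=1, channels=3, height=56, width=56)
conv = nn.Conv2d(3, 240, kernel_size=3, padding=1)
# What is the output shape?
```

Input: (1, 3, 56, 56) -> Output: (1, 240, 56, 56)

Answer: (1, 240, 56, 56)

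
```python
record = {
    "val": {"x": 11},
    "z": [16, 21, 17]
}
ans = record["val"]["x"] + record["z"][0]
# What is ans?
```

Trace:
`record = { ...` → record = {'val': {'x': 11}, 'z': [16, 21, 17]}
`ans = record["val"]["x"] + record["z"][0]` → ans = 27
So ans = 27

Answer: 27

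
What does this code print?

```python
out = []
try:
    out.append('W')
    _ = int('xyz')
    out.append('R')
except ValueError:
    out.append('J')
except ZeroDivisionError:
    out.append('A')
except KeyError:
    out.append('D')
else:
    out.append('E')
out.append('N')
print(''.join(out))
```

Execution trace: 'W' (try body) → 'J' (except ValueError) → 'N' (after the try/except). Output: WJN

Answer: WJN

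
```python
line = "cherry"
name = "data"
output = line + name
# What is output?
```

Trace:
`line = "cherry"` → line = 'cherry'
`name = "data"` → name = 'data'
`output = line + name` → output = 'cherrydata'
So output = 'cherrydata'

Answer: 'cherrydata'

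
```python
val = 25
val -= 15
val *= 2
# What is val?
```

Trace:
`val = 25` → val = 25
`val -= 15` → val = 10
`val *= 2` → val = 20
So val = 20

Answer: 20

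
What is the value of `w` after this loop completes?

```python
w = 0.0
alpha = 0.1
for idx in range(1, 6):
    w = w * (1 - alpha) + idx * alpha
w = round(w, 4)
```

Moving average with lr=0.1
`w` takes the values: 0.0 → 0.1 → 0.29 → 0.561 → 0.9049 → 1.31441 → 1.3144

Answer: 1.3144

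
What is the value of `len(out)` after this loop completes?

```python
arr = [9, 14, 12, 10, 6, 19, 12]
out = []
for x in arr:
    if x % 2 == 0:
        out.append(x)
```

Count even numbers in [9, 14, 12, 10, 6, 19, 12]
`out` takes the values: [] → [14] → [14, 12] → [14, 12, 10] → [14, 12, 10, 6] → [14, 12, 10, 6, 12]
So `len(out)` = 5

Answer: 5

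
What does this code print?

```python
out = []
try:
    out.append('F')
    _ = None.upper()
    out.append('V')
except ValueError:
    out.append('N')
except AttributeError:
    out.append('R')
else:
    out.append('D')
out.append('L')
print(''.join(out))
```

Execution trace: 'F' (try body) → 'R' (except AttributeError) → 'L' (after the try/except). Output: FRL

Answer: FRL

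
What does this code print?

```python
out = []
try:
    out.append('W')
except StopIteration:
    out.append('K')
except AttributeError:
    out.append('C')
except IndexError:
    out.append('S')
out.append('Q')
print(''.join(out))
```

Execution trace: 'W' (try body, no exception) → 'Q' (after the try/except). Output: WQ

Answer: WQ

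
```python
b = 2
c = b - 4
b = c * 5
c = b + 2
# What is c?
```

Trace:
`b = 2` → b = 2
`c = b - 4` → c = -2
`b = c * 5` → b = -10
`c = b + 2` → c = -8
So c = -8

Answer: -8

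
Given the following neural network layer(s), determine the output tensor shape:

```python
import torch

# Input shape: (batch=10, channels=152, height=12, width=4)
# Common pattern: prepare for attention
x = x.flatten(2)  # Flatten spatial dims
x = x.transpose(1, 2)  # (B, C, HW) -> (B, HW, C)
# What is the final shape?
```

Input: (10, 152, 12, 4) -> after flatten(2): (10, 152, 48) -> Output: (10, 48, 152)

Answer: (10, 48, 152)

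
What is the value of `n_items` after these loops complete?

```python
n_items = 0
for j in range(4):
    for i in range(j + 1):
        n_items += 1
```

Triangle: 1 + 2 + ... + 4
`n_items` takes the values: 0 → 1 → 2 → 3 → 4 → 5 → 6 → 7 → 8 → 9 → 10

Answer: 10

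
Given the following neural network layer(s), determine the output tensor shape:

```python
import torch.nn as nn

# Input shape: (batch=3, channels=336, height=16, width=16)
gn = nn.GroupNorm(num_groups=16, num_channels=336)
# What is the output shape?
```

Input: (3, 336, 16, 16) -> Output: (3, 336, 16, 16)

Answer: (3, 336, 16, 16)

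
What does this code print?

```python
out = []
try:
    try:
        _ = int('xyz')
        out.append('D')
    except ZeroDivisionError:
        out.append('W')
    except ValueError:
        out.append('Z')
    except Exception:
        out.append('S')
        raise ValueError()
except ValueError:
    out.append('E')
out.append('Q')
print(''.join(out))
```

Execution trace: 'Z' (except ValueError) → 'Q' (after the try/except). Output: ZQ

Answer: ZQ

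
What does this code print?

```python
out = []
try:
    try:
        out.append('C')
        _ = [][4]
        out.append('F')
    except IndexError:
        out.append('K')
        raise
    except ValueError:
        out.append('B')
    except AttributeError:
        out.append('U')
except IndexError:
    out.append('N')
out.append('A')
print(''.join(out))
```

Execution trace: 'C' (inner try body) → 'K' (inner except IndexError) → 'N' (outer except IndexError) → 'A' (after the try/except). Output: CKNA

Answer: CKNA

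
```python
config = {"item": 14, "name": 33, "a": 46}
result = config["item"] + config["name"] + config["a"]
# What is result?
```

Trace:
`config = {"item": 14, "name": 33, "a": 46}` → config = {'item': 14, 'name': 33, 'a': 46}
`result = config["item"] + config["name"] + config["a"]` → result = 93
So result = 93

Answer: 93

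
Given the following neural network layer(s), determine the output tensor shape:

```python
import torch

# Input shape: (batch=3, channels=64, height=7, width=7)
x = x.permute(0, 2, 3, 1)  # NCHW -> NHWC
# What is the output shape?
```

Input: (3, 64, 7, 7) -> Output: (3, 7, 7, 64)

Answer: (3, 7, 7, 64)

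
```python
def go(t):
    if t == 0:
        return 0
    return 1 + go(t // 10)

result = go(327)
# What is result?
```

Count of digits of 327: 3

Answer: 3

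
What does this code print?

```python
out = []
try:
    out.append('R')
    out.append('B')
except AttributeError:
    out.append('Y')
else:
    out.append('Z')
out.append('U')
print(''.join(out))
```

Execution trace: 'R' (try body) → 'B' (try body, no exception) → 'Z' (else) → 'U' (after the try/except). Output: RBZU

Answer: RBZU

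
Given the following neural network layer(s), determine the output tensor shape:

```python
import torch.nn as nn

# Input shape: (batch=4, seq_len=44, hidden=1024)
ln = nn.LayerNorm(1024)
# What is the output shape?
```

Input: (4, 44, 1024) -> Output: (4, 44, 1024)

Answer: (4, 44, 1024)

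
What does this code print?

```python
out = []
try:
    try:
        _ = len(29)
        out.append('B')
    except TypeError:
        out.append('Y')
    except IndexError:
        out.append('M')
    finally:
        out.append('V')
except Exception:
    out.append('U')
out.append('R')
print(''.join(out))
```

Execution trace: 'Y' (inner except TypeError) → 'V' (inner finally) → 'R' (after the try/except). Output: YVR

Answer: YVR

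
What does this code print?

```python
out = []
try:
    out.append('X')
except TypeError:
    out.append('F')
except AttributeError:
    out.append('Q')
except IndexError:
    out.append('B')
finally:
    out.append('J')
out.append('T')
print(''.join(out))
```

Execution trace: 'X' (try body, no exception) → 'J' (finally) → 'T' (after the try/except). Output: XJT

Answer: XJT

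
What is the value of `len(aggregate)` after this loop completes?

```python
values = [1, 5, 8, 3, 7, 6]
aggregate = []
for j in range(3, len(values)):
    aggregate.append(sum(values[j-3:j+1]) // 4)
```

Number of 4-element averages
`aggregate` takes the values: [] → [4] → [4, 5] → [4, 5, 6]
So `len(aggregate)` = 3

Answer: 3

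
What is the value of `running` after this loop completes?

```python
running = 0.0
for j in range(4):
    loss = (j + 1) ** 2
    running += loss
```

Sum of squared losses 1² + 2² + ... + 4²
`running` takes the values: 0.0 → 1.0 → 5.0 → 14.0 → 30.0

Answer: 30.0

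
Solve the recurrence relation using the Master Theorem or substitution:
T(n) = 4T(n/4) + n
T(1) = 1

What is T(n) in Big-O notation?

By Master Theorem: a=4, b=4, f(n)=n. Since log_4(4) = 1 and f(n) = Θ(n^1), Case 2 applies. T(n) = O(n log n).

Answer: O(n log n)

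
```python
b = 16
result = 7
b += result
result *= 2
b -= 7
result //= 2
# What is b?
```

Trace:
`b = 16` → b = 16
`result = 7` → result = 7
`b += result` → b = 23
`result *= 2` → result = 14
`b -= 7` → b = 16
`result //= 2` → result = 7
So b = 16

Answer: 16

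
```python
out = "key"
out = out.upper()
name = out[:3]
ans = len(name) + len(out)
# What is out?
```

Trace:
`out = "key"` → out = 'key'
`out = out.upper()` → out = 'KEY'
`name = out[:3]` → name = 'KEY'
`ans = len(name) + len(out)` → ans = 6
So out = 'KEY'

Answer: 'KEY'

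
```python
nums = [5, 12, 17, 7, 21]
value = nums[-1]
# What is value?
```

Trace:
`nums = [5, 12, 17, 7, 21]` → nums = [5, 12, 17, 7, 21]
`value = nums[-1]` → value = 21
So value = 21

Answer: 21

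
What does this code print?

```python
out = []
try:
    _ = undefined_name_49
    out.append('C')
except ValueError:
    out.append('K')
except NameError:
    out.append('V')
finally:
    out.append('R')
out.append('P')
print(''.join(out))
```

Execution trace: 'V' (except NameError) → 'R' (finally) → 'P' (after the try/except). Output: VRP

Answer: VRP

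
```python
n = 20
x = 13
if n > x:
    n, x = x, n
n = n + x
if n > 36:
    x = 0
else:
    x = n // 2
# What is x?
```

Trace:
`n = 20` → n = 20
`x = 13` → x = 13
`if n > x: ...` → n > x is True → n = 13; x = 20
`n = n + x` → n = 33
`if n > 36: ...` → n > 36 is False, take else branch → x = 16
So x = 16

Answer: 16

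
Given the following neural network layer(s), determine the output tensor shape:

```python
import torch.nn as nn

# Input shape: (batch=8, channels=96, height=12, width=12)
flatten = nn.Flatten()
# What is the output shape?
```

Input: (8, 96, 12, 12) -> Output: (8, 13824)

Answer: (8, 13824)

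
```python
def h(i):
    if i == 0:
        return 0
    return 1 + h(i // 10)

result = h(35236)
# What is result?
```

Count of digits of 35236: 5

Answer: 5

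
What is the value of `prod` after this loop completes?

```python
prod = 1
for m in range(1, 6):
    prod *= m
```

5! = 120
`prod` takes the values: 1 → 2 → 6 → 24 → 120

Answer: 120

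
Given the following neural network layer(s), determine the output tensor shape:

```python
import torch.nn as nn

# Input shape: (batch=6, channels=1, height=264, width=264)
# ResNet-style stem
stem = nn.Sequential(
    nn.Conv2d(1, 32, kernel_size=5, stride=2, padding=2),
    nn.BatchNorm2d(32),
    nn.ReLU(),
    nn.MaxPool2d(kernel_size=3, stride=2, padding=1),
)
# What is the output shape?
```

Input: (6, 1, 264, 264) -> after Conv2d 5x5 stride=2: (6, 32, 132, 132) -> Output: (6, 32, 66, 66)

Answer: (6, 32, 66, 66)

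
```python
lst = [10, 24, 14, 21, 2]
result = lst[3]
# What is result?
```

Trace:
`lst = [10, 24, 14, 21, 2]` → lst = [10, 24, 14, 21, 2]
`result = lst[3]` → result = 21
So result = 21

Answer: 21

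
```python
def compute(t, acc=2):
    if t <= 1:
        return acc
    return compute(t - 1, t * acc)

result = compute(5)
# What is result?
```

Accumulator trace (n, acc): (5, 2) -> (4, 10) -> (3, 40) -> (2, 120) -> (1, 240) -> return 240

Answer: 240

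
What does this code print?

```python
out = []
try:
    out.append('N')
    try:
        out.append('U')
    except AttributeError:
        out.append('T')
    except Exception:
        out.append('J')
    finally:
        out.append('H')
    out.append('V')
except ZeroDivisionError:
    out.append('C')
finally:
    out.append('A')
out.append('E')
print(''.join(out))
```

Execution trace: 'N' (try body) → 'U' (inner try body, no exception) → 'H' (inner finally) → 'V' (try body, no exception) → 'A' (finally) → 'E' (after the try/except). Output: NUHVAE

Answer: NUHVAE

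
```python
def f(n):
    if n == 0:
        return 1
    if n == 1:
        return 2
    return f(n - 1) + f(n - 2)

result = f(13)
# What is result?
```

Build up from base cases: f(0)=1, f(1)=2, f(2)=3, f(3)=5, f(4)=8, f(5)=13, f(6)=21, ..., f(13)=610

Answer: 610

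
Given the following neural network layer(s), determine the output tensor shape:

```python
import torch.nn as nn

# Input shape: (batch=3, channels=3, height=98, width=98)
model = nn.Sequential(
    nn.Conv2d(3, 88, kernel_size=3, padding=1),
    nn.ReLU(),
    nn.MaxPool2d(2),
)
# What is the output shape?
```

Input: (3, 3, 98, 98) -> after Conv2d: (3, 88, 98, 98) -> after ReLU: (3, 88, 98, 98) -> Output: (3, 88, 49, 49)

Answer: (3, 88, 49, 49)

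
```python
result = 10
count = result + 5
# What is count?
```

Trace:
`result = 10` → result = 10
`count = result + 5` → count = 15
So count = 15

Answer: 15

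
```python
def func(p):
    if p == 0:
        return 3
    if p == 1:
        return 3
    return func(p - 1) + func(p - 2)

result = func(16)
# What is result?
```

Build up from base cases: func(0)=3, func(1)=3, func(2)=6, func(3)=9, func(4)=15, func(5)=24, func(6)=39, ..., func(16)=4791

Answer: 4791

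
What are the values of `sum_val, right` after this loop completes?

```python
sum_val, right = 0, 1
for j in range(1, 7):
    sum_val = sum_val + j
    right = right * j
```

Sum and factorial of 1 to 6
`sum_val, right` takes the values: (0, 1) → (1, 1) → (3, 1) → (3, 2) → (6, 2) → (6, 6) → (10, 6) → (10, 24) → (15, 24) → (15, 120) → (21, 120) → (21, 720)

Answer: 21, 720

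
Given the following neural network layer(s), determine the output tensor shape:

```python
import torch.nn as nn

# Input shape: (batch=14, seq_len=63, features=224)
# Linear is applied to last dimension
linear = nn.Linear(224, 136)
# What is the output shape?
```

Input: (14, 63, 224) -> Output: (14, 63, 136)

Answer: (14, 63, 136)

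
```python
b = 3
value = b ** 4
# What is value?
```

Trace:
`b = 3` → b = 3
`value = b ** 4` → value = 81
So value = 81

Answer: 81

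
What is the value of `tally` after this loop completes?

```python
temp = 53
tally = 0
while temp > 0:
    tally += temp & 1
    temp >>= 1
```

Count set bits in 53 (binary: 0b110101)
`tally` takes the values: 0 → 1 → 2 → 3 → 4

Answer: 4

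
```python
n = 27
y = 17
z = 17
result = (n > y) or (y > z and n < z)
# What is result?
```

Trace:
`n = 27` → n = 27
`y = 17` → y = 17
`z = 17` → z = 17
`result = (n > y) or (y > z and n < z)` → result = True
So result = True

Answer: True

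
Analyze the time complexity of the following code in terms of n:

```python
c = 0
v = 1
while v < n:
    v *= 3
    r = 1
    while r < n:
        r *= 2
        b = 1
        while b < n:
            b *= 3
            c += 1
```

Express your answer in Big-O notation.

Each loop level contributes: log n × log n × log n. Multiplying the contributions gives O(log^3 n).

Answer: O(log^3 n)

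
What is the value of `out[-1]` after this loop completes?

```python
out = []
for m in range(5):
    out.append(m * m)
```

Last element of squares 0 to 4
`out` takes the values: [] → [0] → [0, 1] → [0, 1, 4] → [0, 1, 4, 9] → [0, 1, 4, 9, 16]
So `out[-1]` = 16

Answer: 16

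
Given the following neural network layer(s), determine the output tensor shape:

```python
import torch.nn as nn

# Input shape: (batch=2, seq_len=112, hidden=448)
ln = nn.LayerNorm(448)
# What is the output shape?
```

Input: (2, 112, 448) -> Output: (2, 112, 448)

Answer: (2, 112, 448)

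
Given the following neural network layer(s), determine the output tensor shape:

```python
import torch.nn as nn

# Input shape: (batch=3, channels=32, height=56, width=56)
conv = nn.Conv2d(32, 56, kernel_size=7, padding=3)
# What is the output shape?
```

Input: (3, 32, 56, 56) -> Output: (3, 56, 56, 56)

Answer: (3, 56, 56, 56)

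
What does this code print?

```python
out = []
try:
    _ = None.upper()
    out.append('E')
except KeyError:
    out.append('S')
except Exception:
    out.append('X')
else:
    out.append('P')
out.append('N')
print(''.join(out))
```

Execution trace: 'X' (except Exception) → 'N' (after the try/except). Output: XN

Answer: XN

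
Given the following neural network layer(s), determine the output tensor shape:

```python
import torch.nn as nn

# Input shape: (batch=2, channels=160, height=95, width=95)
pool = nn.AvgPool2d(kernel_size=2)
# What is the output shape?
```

Input: (2, 160, 95, 95) -> Output: (2, 160, 47, 47)

Answer: (2, 160, 47, 47)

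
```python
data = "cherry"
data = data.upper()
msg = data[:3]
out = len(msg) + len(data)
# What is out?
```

Trace:
`data = "cherry"` → data = 'cherry'
`data = data.upper()` → data = 'CHERRY'
`msg = data[:3]` → msg = 'CHE'
`out = len(msg) + len(data)` → out = 9
So out = 9

Answer: 9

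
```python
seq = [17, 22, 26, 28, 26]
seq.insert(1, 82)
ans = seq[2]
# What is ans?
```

Trace:
`seq = [17, 22, 26, 28, 26]` → seq = [17, 22, 26, 28, 26]
`seq.insert(1, 82)` → seq = [17, 82, 22, 26, 28, 26]
`ans = seq[2]` → ans = 22
So ans = 22

Answer: 22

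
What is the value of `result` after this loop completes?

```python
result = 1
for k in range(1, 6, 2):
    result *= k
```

Product of 1, 3, 5, ... up to 5
`result` takes the values: 1 → 3 → 15

Answer: 15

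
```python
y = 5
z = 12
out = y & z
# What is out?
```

Trace:
`y = 5` → y = 5
`z = 12` → z = 12
`out = y & z` → out = 4
So out = 4

Answer: 4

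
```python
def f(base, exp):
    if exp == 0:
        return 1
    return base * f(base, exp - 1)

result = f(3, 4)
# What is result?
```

f(3, 4) = 3 * 3 * 3 * 3 = 81

Answer: 81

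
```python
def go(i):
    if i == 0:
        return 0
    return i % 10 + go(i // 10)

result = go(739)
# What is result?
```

Sum of digits of 739: 9 + 3 + 7 = 19

Answer: 19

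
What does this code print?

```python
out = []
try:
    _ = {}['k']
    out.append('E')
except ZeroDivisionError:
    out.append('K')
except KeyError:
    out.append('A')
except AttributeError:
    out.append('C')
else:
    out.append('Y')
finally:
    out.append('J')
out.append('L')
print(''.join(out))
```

Execution trace: 'A' (except KeyError) → 'J' (finally) → 'L' (after the try/except). Output: AJL

Answer: AJL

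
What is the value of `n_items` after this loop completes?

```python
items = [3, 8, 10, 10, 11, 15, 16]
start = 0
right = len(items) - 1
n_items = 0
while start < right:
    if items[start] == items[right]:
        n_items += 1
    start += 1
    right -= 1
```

Count matching pairs from ends
`n_items` takes the values: 0

Answer: 0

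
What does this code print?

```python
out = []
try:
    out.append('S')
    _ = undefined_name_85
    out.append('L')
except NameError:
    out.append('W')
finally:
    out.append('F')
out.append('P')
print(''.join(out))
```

Execution trace: 'S' (try body) → 'W' (except NameError) → 'F' (finally) → 'P' (after the try/except). Output: SWFP

Answer: SWFP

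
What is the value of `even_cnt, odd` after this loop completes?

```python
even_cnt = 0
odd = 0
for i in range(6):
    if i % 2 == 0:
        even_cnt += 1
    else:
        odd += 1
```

Count evens and odds in range(6)
`even_cnt, odd` takes the values: (0, 0) → (1, 0) → (1, 1) → (2, 1) → (2, 2) → (3, 2) → (3, 3)

Answer: 3, 3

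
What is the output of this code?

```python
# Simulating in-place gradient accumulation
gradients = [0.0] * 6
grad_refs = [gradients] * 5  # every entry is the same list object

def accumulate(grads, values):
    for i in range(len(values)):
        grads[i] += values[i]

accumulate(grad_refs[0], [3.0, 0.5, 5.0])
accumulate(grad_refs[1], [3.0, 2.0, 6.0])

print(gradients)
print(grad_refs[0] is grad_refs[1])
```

Key concept: gradient accumulation aliasing.
Step by step:
`gradients = [0.0] * 6` → gradients = [0.0, 0.0, 0.0, 0.0, 0.0, 0.0]
`grad_refs = [gradients] * 5` → grad_refs = [[0.0, 0.0, 0.0, 0.0, 0.0, 0.0], [0.0, 0.0, 0.0, 0.0, 0.0, 0.0], [0.0, 0.0, 0.0, 0.0, 0.0, 0.0], [0.0, 0.0, 0.0, 0.0, 0.0, 0.0], [0.0, 0.0, 0.0, 0.0, 0.0, 0.0]]
`accumulate(grad_refs[0], [3.0, 0.5, 5.0])` → gradients = [3.0, 0.5, 5.0, 0.0, 0.0, 0.0]; grad_refs = [[3.0, 0.5, 5.0, 0.0, 0.0, 0.0], [3.0, 0.5, 5.0, 0.0, 0.0, 0.0], [3.0, 0.5, 5.0, 0.0, 0.0, 0.0], [3.0, 0.5, 5.0, 0.0, 0.0, 0.0], [3.0, 0.5, 5.0, 0.0, 0.0, 0.0]]
`accumulate(grad_refs[1], [3.0, 2.0, 6.0])` → gradients = [6.0, 2.5, 11.0, 0.0, 0.0, 0.0]; grad_refs = [[6.0, 2.5, 11.0, 0.0, 0.0, 0.0], [6.0, 2.5, 11.0, 0.0, 0.0, 0.0], [6.0, 2.5, 11.0, 0.0, 0.0, 0.0], [6.0, 2.5, 11.0, 0.0, 0.0, 0.0], [6.0, 2.5, 11.0, 0.0, 0.0, 0.0]]
`print(gradients)` → prints [6.0, 2.5, 11.0, 0.0, 0.0, 0.0]
`print(grad_refs[0] is grad_refs[1])` → prints True

Answer:
[6.0, 2.5, 11.0, 0.0, 0.0, 0.0]
True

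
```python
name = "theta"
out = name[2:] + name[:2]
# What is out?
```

Trace:
`name = "theta"` → name = 'theta'
`out = name[2:] + name[:2]` → out = 'etath'
So out = 'etath'

Answer: 'etath'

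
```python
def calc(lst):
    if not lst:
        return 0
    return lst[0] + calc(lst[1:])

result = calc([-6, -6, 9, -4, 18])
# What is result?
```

(-6) + (-6) + 9 + (-4) + 18 + 0 = 11

Answer: 11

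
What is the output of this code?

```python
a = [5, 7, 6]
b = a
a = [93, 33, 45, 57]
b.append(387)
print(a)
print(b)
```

Key concept: rebinding vs mutation: a is rebound to a new list, b still points at the original.
Step by step:
`a = [5, 7, 6]` → a = [5, 7, 6]
`b = a` → b = [5, 7, 6] (same object as a)
`a = [93, 33, 45, 57]` → a = [93, 33, 45, 57]
`b.append(387)` → b = [5, 7, 6, 387]
`print(a)` → prints [93, 33, 45, 57]
`print(b)` → prints [5, 7, 6, 387]

Answer:
[93, 33, 45, 57]
[5, 7, 6, 387]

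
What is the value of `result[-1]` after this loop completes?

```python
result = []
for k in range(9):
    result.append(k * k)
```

Last element of squares 0 to 8
`result` takes the values: [] → [0] → [0, 1] → [0, 1, 4] → [0, 1, 4, 9] → [0, 1, 4, 9, 16] → [0, 1, 4, 9, 16, 25] → [0, 1, 4, 9, 16, 25, 36] → [0, 1, 4, 9, 16, 25, 36, 49] → [0, 1, 4, 9, 16, 25, 36, 49, 64]
So `result[-1]` = 64

Answer: 64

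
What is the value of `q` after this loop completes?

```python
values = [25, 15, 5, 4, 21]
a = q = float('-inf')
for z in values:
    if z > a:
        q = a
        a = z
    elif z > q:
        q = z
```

Second largest (with repeats) in [25, 15, 5, 4, 21]
`q` takes the values: -inf → 15 → 21

Answer: 21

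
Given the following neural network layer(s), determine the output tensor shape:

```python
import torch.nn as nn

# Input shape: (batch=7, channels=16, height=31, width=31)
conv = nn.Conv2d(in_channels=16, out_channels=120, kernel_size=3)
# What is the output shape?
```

Input: (7, 16, 31, 31) -> Output: (7, 120, 29, 29)

Answer: (7, 120, 29, 29)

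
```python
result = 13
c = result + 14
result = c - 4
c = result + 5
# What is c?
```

Trace:
`result = 13` → result = 13
`c = result + 14` → c = 27
`result = c - 4` → result = 23
`c = result + 5` → c = 28
So c = 28

Answer: 28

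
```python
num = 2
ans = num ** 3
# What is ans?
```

Trace:
`num = 2` → num = 2
`ans = num ** 3` → ans = 8
So ans = 8

Answer: 8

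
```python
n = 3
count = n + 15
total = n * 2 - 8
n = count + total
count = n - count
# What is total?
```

Trace:
`n = 3` → n = 3
`count = n + 15` → count = 18
`total = n * 2 - 8` → total = -2
`n = count + total` → n = 16
`count = n - count` → count = -2
So total = -2

Answer: -2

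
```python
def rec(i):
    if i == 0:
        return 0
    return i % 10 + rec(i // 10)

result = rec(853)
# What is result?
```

Sum of digits of 853: 3 + 5 + 8 = 16

Answer: 16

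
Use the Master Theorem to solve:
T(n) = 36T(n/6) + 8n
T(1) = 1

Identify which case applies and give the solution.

a=36, b=6, f(n)=8n. log_6(36) = 2. Since c=1 < 2, Case 1 applies: T(n) = Θ(n^log_b(a)) = O(n^2).

Answer: O(n^2) - Case 1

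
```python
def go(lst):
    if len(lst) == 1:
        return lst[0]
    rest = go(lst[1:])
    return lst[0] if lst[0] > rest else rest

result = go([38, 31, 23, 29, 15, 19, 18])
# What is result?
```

Recursive max over [38, 31, 23, 29, 15, 19, 18] = 38

Answer: 38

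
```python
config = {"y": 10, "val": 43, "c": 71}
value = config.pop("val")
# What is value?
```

Trace:
`config = {"y": 10, "val": 43, "c": 71}` → config = {'y': 10, 'val': 43, 'c': 71}
`value = config.pop("val")` → config = {'y': 10, 'c': 71}; value = 43
So value = 43

Answer: 43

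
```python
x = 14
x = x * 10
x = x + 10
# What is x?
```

Trace:
`x = 14` → x = 14
`x = x * 10` → x = 140
`x = x + 10` → x = 150
So x = 150

Answer: 150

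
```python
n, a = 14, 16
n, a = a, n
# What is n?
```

Trace:
`n, a = 14, 16` → n = 14; a = 16
`n, a = a, n` → n = 16; a = 14
So n = 16

Answer: 16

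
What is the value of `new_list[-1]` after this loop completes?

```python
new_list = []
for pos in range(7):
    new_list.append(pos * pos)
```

Last element of squares 0 to 6
`new_list` takes the values: [] → [0] → [0, 1] → [0, 1, 4] → [0, 1, 4, 9] → [0, 1, 4, 9, 16] → [0, 1, 4, 9, 16, 25] → [0, 1, 4, 9, 16, 25, 36]
So `new_list[-1]` = 36

Answer: 36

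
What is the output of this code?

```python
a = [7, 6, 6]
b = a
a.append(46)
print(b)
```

Key concept: basic list aliasing.
Step by step:
`a = [7, 6, 6]` → a = [7, 6, 6]
`b = a` → b = [7, 6, 6] (same object as a)
`a.append(46)` → a = [7, 6, 6, 46] (same object as b); b = [7, 6, 6, 46] (same object as a)
`print(b)` → prints [7, 6, 6, 46]

Answer: [7, 6, 6, 46]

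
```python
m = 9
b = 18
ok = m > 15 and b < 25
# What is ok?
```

Trace:
`m = 9` → m = 9
`b = 18` → b = 18
`ok = m > 15 and b < 25` → ok = False
So ok = False

Answer: False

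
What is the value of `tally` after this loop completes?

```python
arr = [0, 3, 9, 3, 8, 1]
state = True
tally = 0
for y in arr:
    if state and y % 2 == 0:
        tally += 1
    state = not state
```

Count even values at even positions
`tally` takes the values: 0 → 1 → 2

Answer: 2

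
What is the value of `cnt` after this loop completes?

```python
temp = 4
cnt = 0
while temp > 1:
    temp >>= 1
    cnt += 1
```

Count right shifts until 1
`cnt` takes the values: 0 → 1 → 2

Answer: 2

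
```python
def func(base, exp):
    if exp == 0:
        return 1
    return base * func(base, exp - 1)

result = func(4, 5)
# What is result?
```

func(4, 5) = 4 * 4 * 4 * 4 * 4 = 1024

Answer: 1024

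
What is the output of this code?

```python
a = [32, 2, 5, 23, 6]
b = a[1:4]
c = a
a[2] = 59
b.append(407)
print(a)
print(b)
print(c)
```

Key concept: slice vs alias.
Step by step:
`a = [32, 2, 5, 23, 6]` → a = [32, 2, 5, 23, 6]
`b = a[1:4]` → b = [2, 5, 23]
`c = a` → c = [32, 2, 5, 23, 6] (same object as a)
`a[2] = 59` → a = [32, 2, 59, 23, 6] (same object as c); c = [32, 2, 59, 23, 6] (same object as a)
`b.append(407)` → b = [2, 5, 23, 407]
`print(a)` → prints [32, 2, 59, 23, 6]
`print(b)` → prints [2, 5, 23, 407]
`print(c)` → prints [32, 2, 59, 23, 6]

Answer:
[32, 2, 59, 23, 6]
[2, 5, 23, 407]
[32, 2, 59, 23, 6]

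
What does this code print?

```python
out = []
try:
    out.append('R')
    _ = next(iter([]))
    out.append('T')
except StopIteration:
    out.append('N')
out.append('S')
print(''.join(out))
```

Execution trace: 'R' (try body) → 'N' (except StopIteration) → 'S' (after the try/except). Output: RNS

Answer: RNS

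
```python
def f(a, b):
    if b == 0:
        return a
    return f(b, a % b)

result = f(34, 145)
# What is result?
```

f(34, 145) -> f(145, 34) -> f(34, 9) -> f(9, 7) -> f(7, 2) -> f(2, 1) -> f(1, 0) -> 1

Answer: 1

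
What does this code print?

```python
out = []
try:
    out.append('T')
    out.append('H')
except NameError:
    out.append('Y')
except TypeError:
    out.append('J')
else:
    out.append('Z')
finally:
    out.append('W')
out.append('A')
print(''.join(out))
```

Execution trace: 'T' (try body) → 'H' (try body, no exception) → 'Z' (else) → 'W' (finally) → 'A' (after the try/except). Output: THZWA

Answer: THZWA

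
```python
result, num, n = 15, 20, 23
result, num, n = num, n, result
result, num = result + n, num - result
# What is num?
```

Trace:
`result, num, n = 15, 20, 23` → result = 15; num = 20; n = 23
`result, num, n = num, n, result` → result = 20; num = 23; n = 15
`result, num = result + n, num - result` → result = 35; num = 3
So num = 3

Answer: 3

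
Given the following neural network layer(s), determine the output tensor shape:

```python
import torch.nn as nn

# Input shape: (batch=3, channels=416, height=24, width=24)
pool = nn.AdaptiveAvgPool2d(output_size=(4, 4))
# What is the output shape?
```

Input: (3, 416, 24, 24) -> Output: (3, 416, 4, 4)

Answer: (3, 416, 4, 4)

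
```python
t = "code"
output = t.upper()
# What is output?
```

Trace:
`t = "code"` → t = 'code'
`output = t.upper()` → output = 'CODE'
So output = 'CODE'

Answer: 'CODE'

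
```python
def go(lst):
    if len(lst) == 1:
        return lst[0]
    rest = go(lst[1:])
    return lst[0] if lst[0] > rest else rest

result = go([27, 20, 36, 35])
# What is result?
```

Recursive max over [27, 20, 36, 35] = 36

Answer: 36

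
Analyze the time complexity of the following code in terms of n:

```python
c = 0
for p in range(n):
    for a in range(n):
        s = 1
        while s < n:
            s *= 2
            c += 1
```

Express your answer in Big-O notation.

Each loop level contributes: n × n × log n. Multiplying the contributions gives O(n^2 log n).

Answer: O(n^2 log n)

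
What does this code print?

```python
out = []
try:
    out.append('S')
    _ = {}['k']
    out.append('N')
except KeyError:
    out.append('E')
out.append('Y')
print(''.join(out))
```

Execution trace: 'S' (try body) → 'E' (except KeyError) → 'Y' (after the try/except). Output: SEY

Answer: SEY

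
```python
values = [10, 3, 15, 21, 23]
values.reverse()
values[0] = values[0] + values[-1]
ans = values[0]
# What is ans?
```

Trace:
`values = [10, 3, 15, 21, 23]` → values = [10, 3, 15, 21, 23]
`values.reverse()` → values = [23, 21, 15, 3, 10]
`values[0] = values[0] + values[-1]` → values = [33, 21, 15, 3, 10]
`ans = values[0]` → ans = 33
So ans = 33

Answer: 33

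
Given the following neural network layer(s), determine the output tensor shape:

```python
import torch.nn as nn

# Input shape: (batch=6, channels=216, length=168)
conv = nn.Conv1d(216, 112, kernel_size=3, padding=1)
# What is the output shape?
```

Input: (6, 216, 168) -> Output: (6, 112, 168)

Answer: (6, 112, 168)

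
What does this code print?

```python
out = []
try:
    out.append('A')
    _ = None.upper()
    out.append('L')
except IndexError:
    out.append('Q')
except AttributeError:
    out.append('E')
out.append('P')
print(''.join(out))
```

Execution trace: 'A' (try body) → 'E' (except AttributeError) → 'P' (after the try/except). Output: AEP

Answer: AEP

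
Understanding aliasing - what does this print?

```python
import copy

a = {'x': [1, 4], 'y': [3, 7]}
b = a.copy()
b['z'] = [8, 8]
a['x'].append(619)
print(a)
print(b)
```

Key concept: shallow copy of dict with mutable values.
Step by step:
`a = {'x': [1, 4], 'y': [3, 7]}` → a = {'x': [1, 4], 'y': [3, 7]}
`b = a.copy()` → b = {'x': [1, 4], 'y': [3, 7]}
`b['z'] = [8, 8]` → b = {'x': [1, 4], 'y': [3, 7], 'z': [8, 8]}
`a['x'].append(619)` → a = {'x': [1, 4, 619], 'y': [3, 7]}; b = {'x': [1, 4, 619], 'y': [3, 7], 'z': [8, 8]}
`print(a)` → prints {'x': [1, 4, 619], 'y': [3, 7]}
`print(b)` → prints {'x': [1, 4, 619], 'y': [3, 7], 'z': [8, 8]}

Answer:
{'x': [1, 4, 619], 'y': [3, 7]}
{'x': [1, 4, 619], 'y': [3, 7], 'z': [8, 8]}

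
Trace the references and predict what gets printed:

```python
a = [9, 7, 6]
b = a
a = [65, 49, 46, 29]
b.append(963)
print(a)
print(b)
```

Key concept: rebinding vs mutation: a is rebound to a new list, b still points at the original.
Step by step:
`a = [9, 7, 6]` → a = [9, 7, 6]
`b = a` → b = [9, 7, 6] (same object as a)
`a = [65, 49, 46, 29]` → a = [65, 49, 46, 29]
`b.append(963)` → b = [9, 7, 6, 963]
`print(a)` → prints [65, 49, 46, 29]
`print(b)` → prints [9, 7, 6, 963]

Answer:
[65, 49, 46, 29]
[9, 7, 6, 963]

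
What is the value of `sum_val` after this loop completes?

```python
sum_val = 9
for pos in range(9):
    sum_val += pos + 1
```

Start at 9, add 1 to 9 = 54
`sum_val` takes the values: 9 → 10 → 12 → 15 → 19 → 24 → 30 → 37 → 45 → 54

Answer: 54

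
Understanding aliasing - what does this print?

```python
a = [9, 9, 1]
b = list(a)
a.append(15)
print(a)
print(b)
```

Key concept: list() constructor creates copy.
Step by step:
`a = [9, 9, 1]` → a = [9, 9, 1]
`b = list(a)` → b = [9, 9, 1]
`a.append(15)` → a = [9, 9, 1, 15]
`print(a)` → prints [9, 9, 1, 15]
`print(b)` → prints [9, 9, 1]

Answer:
[9, 9, 1, 15]
[9, 9, 1]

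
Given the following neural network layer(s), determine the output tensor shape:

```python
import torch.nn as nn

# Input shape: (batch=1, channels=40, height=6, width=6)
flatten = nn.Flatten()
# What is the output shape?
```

Input: (1, 40, 6, 6) -> Output: (1, 1440)

Answer: (1, 1440)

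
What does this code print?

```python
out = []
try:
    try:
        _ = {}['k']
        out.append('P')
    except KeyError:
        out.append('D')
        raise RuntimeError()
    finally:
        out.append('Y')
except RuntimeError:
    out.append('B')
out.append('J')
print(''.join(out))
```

Execution trace: 'D' (inner except KeyError) → 'Y' (inner finally) → 'B' (outer except RuntimeError) → 'J' (after the try/except). Output: DYBJ

Answer: DYBJ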